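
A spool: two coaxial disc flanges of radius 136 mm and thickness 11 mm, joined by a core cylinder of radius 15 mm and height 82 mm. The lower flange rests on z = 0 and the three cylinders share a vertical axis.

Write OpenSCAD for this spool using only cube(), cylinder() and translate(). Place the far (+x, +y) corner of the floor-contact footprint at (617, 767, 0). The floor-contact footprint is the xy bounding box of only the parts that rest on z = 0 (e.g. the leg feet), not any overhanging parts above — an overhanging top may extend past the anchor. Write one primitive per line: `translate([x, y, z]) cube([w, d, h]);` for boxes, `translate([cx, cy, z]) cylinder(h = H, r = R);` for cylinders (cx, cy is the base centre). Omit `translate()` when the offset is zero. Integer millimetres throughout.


translate([481, 631, 0]) cylinder(h = 11, r = 136);
translate([481, 631, 11]) cylinder(h = 82, r = 15);
translate([481, 631, 93]) cylinder(h = 11, r = 136);


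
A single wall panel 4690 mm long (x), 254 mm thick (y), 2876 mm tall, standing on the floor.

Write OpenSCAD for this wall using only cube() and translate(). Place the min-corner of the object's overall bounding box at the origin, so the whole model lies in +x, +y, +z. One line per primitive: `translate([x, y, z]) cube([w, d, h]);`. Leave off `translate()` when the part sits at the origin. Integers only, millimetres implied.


cube([4690, 254, 2876]);


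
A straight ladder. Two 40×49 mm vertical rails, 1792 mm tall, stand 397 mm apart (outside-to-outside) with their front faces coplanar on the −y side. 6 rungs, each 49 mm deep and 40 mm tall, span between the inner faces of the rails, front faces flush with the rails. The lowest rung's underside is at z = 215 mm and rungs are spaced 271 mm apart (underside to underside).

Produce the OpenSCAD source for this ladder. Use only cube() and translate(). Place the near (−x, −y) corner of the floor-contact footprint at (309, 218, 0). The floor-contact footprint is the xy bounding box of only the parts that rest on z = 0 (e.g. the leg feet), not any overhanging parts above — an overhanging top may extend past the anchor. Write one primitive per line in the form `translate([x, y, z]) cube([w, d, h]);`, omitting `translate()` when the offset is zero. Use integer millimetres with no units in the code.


// rung span = 397 - 2*40 = 317
// rung[k] z = 215 + k*271
translate([309, 218, 0]) cube([40, 49, 1792]);
translate([666, 218, 0]) cube([40, 49, 1792]);
translate([349, 218, 215]) cube([317, 49, 40]);
translate([349, 218, 486]) cube([317, 49, 40]);
translate([349, 218, 757]) cube([317, 49, 40]);
translate([349, 218, 1028]) cube([317, 49, 40]);
translate([349, 218, 1299]) cube([317, 49, 40]);
translate([349, 218, 1570]) cube([317, 49, 40]);


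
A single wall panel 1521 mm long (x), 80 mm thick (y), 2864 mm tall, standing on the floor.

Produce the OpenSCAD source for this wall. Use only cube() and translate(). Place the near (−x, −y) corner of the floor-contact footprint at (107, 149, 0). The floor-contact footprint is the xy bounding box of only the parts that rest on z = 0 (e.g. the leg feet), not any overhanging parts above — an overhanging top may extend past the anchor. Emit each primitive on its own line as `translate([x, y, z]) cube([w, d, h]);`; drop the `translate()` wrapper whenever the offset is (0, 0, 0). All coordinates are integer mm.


translate([107, 149, 0]) cube([1521, 80, 2864]);


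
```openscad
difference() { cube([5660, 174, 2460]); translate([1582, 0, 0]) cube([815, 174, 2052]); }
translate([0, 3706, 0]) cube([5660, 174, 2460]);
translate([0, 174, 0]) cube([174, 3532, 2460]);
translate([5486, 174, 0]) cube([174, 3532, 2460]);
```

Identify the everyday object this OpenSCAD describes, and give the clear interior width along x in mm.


A single room. The interior width is 5312 mm.

Four walls enclosing a rectangle with a door in the front wall — a room. Outside width 5660 minus two 174 mm walls gives 5312 mm.


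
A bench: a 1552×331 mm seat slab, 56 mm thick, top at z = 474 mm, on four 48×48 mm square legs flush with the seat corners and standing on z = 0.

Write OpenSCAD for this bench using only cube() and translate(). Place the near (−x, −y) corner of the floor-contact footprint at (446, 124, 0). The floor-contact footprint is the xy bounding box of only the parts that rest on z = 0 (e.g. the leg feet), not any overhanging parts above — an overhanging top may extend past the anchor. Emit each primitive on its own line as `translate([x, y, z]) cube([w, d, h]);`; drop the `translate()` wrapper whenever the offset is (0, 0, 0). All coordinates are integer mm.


translate([446, 124, 418]) cube([1552, 331, 56]);
translate([446, 124, 0]) cube([48, 48, 418]);
translate([446, 407, 0]) cube([48, 48, 418]);
translate([1950, 124, 0]) cube([48, 48, 418]);
translate([1950, 407, 0]) cube([48, 48, 418]);


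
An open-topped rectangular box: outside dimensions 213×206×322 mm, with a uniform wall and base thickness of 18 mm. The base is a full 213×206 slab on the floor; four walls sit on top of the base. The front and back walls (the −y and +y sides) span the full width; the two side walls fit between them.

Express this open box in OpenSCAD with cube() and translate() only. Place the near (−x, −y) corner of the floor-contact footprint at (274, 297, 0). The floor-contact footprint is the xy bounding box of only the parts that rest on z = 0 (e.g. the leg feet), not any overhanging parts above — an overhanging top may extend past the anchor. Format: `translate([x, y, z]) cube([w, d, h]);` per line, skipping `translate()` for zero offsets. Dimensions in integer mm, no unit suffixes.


translate([274, 297, 0]) cube([213, 206, 18]);
translate([274, 297, 18]) cube([213, 18, 304]);
translate([274, 485, 18]) cube([213, 18, 304]);
translate([274, 315, 18]) cube([18, 170, 304]);
translate([469, 315, 18]) cube([18, 170, 304]);


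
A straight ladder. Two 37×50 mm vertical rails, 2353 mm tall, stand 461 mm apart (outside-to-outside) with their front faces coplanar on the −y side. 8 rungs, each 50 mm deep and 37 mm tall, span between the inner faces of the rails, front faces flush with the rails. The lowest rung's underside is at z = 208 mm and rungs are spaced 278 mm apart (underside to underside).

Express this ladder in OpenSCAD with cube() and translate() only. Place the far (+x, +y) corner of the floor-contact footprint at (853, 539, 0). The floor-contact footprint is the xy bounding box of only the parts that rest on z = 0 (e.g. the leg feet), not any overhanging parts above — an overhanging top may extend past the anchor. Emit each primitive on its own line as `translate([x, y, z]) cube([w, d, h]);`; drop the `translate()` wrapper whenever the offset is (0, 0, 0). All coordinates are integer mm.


translate([392, 489, 0]) cube([37, 50, 2353]);
translate([816, 489, 0]) cube([37, 50, 2353]);
translate([429, 489, 208]) cube([387, 50, 37]);
translate([429, 489, 486]) cube([387, 50, 37]);
translate([429, 489, 764]) cube([387, 50, 37]);
translate([429, 489, 1042]) cube([387, 50, 37]);
translate([429, 489, 1320]) cube([387, 50, 37]);
translate([429, 489, 1598]) cube([387, 50, 37]);
translate([429, 489, 1876]) cube([387, 50, 37]);
translate([429, 489, 2154]) cube([387, 50, 37]);


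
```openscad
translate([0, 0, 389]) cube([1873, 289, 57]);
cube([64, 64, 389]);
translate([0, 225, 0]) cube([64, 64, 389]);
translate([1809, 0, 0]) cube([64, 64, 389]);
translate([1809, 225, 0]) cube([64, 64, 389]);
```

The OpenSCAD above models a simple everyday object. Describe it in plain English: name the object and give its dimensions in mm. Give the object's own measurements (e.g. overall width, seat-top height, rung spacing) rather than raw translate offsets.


A long wooden bench with a 1873 mm (x) × 289 mm (y) seat, 57 mm thick, its top surface 446 mm above the floor. Four 64 mm square legs at the seat corners, flush with the edges, run from z = 0 to the seat underside.


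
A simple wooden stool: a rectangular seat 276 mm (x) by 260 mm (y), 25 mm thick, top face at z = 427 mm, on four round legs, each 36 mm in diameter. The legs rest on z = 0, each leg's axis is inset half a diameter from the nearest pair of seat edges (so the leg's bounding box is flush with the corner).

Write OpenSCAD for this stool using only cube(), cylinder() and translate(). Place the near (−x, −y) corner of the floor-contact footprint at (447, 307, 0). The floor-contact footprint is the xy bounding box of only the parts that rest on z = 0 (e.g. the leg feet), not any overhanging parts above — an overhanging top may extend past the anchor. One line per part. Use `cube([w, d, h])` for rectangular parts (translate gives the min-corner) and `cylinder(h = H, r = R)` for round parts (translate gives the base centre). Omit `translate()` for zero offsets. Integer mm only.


translate([447, 307, 402]) cube([276, 260, 25]);
translate([465, 325, 0]) cylinder(h = 402, r = 18);
translate([705, 325, 0]) cylinder(h = 402, r = 18);
translate([465, 549, 0]) cylinder(h = 402, r = 18);
translate([705, 549, 0]) cylinder(h = 402, r = 18);


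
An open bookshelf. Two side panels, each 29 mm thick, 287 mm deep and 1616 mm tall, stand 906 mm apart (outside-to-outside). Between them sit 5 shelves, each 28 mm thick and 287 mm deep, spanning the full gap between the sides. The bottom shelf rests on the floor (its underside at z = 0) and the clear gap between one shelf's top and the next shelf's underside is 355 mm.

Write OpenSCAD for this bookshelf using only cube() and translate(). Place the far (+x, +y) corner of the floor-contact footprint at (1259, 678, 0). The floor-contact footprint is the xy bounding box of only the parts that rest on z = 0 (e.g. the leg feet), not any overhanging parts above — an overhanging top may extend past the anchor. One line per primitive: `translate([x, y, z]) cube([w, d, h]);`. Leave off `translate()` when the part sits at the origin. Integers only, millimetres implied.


translate([353, 391, 0]) cube([29, 287, 1616]);
translate([1230, 391, 0]) cube([29, 287, 1616]);
translate([382, 391, 0]) cube([848, 287, 28]);
translate([382, 391, 383]) cube([848, 287, 28]);
translate([382, 391, 766]) cube([848, 287, 28]);
translate([382, 391, 1149]) cube([848, 287, 28]);
translate([382, 391, 1532]) cube([848, 287, 28]);


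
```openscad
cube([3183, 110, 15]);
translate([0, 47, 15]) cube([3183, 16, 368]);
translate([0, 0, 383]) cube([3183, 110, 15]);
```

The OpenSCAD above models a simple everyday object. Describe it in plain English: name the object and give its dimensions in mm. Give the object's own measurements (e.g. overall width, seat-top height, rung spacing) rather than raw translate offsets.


An I-beam lying along x, 3183 mm long. Overall section height 398 mm. Two flanges 110 mm wide (y) and 15 mm thick, one on the floor and one at the top; a web 16 mm thick runs between them, centred on the flange width.


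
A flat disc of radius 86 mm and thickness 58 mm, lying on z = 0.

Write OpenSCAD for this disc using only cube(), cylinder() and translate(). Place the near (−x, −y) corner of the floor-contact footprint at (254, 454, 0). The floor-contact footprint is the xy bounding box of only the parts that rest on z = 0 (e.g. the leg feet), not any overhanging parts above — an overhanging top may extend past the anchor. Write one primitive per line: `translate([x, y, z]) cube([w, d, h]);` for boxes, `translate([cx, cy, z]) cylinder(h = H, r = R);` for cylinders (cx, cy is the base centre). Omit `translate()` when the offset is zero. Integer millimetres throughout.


translate([340, 540, 0]) cylinder(h = 58, r = 86);


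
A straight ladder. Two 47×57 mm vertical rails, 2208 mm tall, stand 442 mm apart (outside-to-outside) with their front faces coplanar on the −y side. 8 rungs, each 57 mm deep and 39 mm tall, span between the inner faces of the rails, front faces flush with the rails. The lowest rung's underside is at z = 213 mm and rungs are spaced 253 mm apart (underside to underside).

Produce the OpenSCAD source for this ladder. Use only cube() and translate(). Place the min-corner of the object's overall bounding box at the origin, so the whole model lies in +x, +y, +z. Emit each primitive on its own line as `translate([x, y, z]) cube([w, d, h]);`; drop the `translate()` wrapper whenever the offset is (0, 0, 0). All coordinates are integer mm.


cube([47, 57, 2208]);
translate([395, 0, 0]) cube([47, 57, 2208]);
translate([47, 0, 213]) cube([348, 57, 39]);
translate([47, 0, 466]) cube([348, 57, 39]);
translate([47, 0, 719]) cube([348, 57, 39]);
translate([47, 0, 972]) cube([348, 57, 39]);
translate([47, 0, 1225]) cube([348, 57, 39]);
translate([47, 0, 1478]) cube([348, 57, 39]);
translate([47, 0, 1731]) cube([348, 57, 39]);
translate([47, 0, 1984]) cube([348, 57, 39]);


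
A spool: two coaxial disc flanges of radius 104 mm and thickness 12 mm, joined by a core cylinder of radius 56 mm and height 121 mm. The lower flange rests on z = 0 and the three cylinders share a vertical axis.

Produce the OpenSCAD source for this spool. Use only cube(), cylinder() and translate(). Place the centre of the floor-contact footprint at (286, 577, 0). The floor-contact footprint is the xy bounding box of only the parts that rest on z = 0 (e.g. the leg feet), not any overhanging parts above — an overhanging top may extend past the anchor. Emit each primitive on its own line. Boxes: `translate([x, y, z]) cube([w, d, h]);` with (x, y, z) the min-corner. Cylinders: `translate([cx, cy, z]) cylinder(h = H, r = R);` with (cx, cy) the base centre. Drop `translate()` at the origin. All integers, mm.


translate([286, 577, 0]) cylinder(h = 12, r = 104);
translate([286, 577, 12]) cylinder(h = 121, r = 56);
translate([286, 577, 133]) cylinder(h = 12, r = 104);


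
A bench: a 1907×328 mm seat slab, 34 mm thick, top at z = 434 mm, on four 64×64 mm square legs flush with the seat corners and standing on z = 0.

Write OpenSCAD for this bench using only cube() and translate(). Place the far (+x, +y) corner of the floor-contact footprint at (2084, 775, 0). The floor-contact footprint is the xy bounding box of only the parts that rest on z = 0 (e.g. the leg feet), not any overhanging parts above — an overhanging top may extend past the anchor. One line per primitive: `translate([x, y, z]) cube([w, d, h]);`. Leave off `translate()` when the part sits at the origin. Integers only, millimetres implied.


translate([177, 447, 400]) cube([1907, 328, 34]);
translate([177, 447, 0]) cube([64, 64, 400]);
translate([177, 711, 0]) cube([64, 64, 400]);
translate([2020, 447, 0]) cube([64, 64, 400]);
translate([2020, 711, 0]) cube([64, 64, 400]);


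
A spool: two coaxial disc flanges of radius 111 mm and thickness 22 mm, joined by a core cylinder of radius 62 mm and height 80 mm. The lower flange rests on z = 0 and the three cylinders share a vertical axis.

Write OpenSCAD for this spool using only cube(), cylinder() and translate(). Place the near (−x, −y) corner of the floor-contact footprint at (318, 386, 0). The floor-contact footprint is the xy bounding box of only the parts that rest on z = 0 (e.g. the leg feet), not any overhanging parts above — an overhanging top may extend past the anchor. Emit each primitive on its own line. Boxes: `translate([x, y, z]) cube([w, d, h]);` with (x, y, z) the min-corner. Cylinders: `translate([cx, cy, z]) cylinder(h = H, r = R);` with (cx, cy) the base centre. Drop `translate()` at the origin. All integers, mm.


translate([429, 497, 0]) cylinder(h = 22, r = 111);
translate([429, 497, 22]) cylinder(h = 80, r = 62);
translate([429, 497, 102]) cylinder(h = 22, r = 111);


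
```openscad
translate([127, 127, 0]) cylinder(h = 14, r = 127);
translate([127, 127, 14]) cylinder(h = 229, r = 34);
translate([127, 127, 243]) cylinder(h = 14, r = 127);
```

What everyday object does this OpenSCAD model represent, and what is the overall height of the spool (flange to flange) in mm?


A spool. The overall height is 257 mm.

Three coaxial cylinders, large–small–large — a spool. Two 14 mm flanges and a 229 mm core give 14 + 229 + 14 = 257 mm.


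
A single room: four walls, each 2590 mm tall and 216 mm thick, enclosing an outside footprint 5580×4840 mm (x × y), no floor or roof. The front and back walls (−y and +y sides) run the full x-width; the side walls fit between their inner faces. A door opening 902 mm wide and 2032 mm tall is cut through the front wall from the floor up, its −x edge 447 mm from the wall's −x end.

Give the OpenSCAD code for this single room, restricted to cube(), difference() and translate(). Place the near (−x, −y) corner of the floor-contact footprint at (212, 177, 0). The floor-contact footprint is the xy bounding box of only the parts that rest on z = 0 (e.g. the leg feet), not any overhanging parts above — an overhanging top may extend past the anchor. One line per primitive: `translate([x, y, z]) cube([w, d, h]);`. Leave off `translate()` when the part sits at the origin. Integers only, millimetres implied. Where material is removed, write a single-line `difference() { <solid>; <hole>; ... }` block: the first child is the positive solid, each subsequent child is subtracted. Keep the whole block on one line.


difference() { translate([212, 177, 0]) cube([5580, 216, 2590]); translate([659, 177, 0]) cube([902, 216, 2032]); }
translate([212, 4801, 0]) cube([5580, 216, 2590]);
translate([212, 393, 0]) cube([216, 4408, 2590]);
translate([5576, 393, 0]) cube([216, 4408, 2590]);


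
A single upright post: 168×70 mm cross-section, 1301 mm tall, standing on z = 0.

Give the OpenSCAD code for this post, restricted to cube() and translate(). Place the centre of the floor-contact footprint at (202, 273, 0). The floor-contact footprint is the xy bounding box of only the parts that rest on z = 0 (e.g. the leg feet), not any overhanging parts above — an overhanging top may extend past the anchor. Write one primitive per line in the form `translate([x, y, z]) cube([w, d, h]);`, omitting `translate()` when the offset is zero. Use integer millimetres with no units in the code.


translate([118, 238, 0]) cube([168, 70, 1301]);


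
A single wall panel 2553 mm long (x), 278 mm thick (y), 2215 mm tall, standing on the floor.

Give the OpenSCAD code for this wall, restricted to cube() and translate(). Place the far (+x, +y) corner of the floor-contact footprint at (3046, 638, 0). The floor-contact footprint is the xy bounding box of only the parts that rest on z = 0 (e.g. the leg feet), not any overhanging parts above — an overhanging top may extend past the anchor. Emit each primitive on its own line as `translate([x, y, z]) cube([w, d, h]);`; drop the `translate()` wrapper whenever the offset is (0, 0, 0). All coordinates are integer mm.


translate([493, 360, 0]) cube([2553, 278, 2215]);


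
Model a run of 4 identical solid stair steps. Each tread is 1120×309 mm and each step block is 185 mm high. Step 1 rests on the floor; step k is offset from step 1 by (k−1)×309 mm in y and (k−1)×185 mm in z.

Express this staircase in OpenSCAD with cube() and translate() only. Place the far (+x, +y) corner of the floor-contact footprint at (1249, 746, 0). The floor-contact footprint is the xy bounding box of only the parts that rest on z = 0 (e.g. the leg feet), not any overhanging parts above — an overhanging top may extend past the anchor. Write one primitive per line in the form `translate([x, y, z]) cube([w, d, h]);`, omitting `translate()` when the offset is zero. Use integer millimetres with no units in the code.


translate([129, 437, 0]) cube([1120, 309, 185]);
translate([129, 746, 185]) cube([1120, 309, 185]);
translate([129, 1055, 370]) cube([1120, 309, 185]);
translate([129, 1364, 555]) cube([1120, 309, 185]);


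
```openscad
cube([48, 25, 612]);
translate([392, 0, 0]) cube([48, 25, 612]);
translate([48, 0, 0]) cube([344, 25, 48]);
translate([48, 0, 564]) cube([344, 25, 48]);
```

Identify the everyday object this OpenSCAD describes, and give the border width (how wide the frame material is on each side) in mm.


A picture frame. The border width is 48 mm.

Four thin pieces enclosing a rectangular opening — a picture frame. The two full-height stiles are 612 mm tall; the top rail sits at z = 564 and is 48 mm tall, so the border above the opening is 612 − 564 = 48 mm, matching the stile x-width.


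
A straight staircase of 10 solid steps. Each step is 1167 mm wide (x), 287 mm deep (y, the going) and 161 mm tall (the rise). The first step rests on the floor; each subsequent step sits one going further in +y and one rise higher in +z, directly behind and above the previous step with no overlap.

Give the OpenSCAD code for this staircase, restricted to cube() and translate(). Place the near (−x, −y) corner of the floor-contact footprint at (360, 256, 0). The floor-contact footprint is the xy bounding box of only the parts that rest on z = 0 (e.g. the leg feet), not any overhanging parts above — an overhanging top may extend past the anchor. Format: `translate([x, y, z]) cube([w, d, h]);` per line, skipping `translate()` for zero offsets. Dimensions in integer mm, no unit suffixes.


translate([360, 256, 0]) cube([1167, 287, 161]);
translate([360, 543, 161]) cube([1167, 287, 161]);
translate([360, 830, 322]) cube([1167, 287, 161]);
translate([360, 1117, 483]) cube([1167, 287, 161]);
translate([360, 1404, 644]) cube([1167, 287, 161]);
translate([360, 1691, 805]) cube([1167, 287, 161]);
translate([360, 1978, 966]) cube([1167, 287, 161]);
translate([360, 2265, 1127]) cube([1167, 287, 161]);
translate([360, 2552, 1288]) cube([1167, 287, 161]);
translate([360, 2839, 1449]) cube([1167, 287, 161]);


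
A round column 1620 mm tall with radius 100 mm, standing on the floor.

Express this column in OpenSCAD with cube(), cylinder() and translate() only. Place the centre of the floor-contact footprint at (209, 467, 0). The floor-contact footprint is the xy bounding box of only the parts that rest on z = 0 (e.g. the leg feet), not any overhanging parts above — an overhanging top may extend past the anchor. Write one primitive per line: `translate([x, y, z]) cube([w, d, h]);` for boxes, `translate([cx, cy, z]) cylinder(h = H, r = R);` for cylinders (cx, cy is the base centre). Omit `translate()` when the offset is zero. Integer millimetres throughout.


translate([209, 467, 0]) cylinder(h = 1620, r = 100);


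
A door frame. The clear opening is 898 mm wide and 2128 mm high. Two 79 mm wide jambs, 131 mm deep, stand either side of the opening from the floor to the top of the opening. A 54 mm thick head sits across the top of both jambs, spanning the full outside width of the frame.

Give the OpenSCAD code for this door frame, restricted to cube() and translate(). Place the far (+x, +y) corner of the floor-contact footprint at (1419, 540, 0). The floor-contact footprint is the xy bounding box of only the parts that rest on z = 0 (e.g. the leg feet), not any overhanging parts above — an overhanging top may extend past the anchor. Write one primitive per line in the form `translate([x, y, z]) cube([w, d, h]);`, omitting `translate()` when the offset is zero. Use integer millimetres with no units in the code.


translate([363, 409, 0]) cube([79, 131, 2128]);
translate([1340, 409, 0]) cube([79, 131, 2128]);
translate([363, 409, 2128]) cube([1056, 131, 54]);


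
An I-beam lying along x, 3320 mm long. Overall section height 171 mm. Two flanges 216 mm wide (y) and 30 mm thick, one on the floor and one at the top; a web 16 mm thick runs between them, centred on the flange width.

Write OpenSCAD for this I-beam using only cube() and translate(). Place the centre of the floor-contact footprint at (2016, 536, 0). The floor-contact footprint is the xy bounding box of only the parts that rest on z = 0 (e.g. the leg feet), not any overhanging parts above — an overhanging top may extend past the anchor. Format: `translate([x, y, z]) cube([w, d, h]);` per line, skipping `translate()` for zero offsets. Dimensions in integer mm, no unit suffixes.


translate([356, 428, 0]) cube([3320, 216, 30]);
translate([356, 528, 30]) cube([3320, 16, 111]);
translate([356, 428, 141]) cube([3320, 216, 30]);


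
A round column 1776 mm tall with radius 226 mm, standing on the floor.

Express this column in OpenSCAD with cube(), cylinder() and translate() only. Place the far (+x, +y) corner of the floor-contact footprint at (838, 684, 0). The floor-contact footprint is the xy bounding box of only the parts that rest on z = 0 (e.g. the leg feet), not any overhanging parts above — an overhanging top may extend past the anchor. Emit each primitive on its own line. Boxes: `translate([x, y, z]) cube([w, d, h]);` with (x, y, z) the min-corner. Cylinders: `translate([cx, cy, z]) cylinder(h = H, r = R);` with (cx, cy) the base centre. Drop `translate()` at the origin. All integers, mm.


translate([612, 458, 0]) cylinder(h = 1776, r = 226);


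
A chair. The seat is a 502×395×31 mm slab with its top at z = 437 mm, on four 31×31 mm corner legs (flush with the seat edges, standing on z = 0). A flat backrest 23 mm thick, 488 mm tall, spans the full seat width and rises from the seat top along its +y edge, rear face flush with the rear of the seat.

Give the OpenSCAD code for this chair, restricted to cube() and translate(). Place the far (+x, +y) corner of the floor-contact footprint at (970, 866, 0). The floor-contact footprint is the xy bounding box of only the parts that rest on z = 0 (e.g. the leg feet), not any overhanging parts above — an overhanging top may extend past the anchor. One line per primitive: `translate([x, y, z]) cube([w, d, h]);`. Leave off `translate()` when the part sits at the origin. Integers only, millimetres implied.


// leg_h = 437 - 31 = 406
translate([468, 471, 406]) cube([502, 395, 31]);
translate([468, 471, 0]) cube([31, 31, 406]);
translate([939, 471, 0]) cube([31, 31, 406]);
translate([468, 835, 0]) cube([31, 31, 406]);
translate([939, 835, 0]) cube([31, 31, 406]);
translate([468, 843, 437]) cube([502, 23, 488]);


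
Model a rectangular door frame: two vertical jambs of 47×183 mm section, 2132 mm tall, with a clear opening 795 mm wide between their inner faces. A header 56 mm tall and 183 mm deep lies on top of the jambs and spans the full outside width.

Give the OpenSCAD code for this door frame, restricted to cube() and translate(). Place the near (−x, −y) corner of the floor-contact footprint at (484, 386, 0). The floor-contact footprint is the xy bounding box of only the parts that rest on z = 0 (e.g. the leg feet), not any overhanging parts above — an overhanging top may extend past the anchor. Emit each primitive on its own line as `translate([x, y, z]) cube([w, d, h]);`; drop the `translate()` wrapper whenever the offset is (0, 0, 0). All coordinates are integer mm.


translate([484, 386, 0]) cube([47, 183, 2132]);
translate([1326, 386, 0]) cube([47, 183, 2132]);
translate([484, 386, 2132]) cube([889, 183, 56]);


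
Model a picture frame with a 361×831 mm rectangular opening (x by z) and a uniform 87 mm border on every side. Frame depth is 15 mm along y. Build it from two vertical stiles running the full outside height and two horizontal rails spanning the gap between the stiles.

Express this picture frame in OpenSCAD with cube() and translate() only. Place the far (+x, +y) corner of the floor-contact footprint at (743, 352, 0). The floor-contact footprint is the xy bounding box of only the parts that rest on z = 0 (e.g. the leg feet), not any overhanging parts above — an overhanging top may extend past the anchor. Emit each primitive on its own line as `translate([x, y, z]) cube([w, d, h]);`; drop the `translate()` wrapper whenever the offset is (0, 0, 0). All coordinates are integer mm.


translate([208, 337, 0]) cube([87, 15, 1005]);
translate([656, 337, 0]) cube([87, 15, 1005]);
translate([295, 337, 0]) cube([361, 15, 87]);
translate([295, 337, 918]) cube([361, 15, 87]);


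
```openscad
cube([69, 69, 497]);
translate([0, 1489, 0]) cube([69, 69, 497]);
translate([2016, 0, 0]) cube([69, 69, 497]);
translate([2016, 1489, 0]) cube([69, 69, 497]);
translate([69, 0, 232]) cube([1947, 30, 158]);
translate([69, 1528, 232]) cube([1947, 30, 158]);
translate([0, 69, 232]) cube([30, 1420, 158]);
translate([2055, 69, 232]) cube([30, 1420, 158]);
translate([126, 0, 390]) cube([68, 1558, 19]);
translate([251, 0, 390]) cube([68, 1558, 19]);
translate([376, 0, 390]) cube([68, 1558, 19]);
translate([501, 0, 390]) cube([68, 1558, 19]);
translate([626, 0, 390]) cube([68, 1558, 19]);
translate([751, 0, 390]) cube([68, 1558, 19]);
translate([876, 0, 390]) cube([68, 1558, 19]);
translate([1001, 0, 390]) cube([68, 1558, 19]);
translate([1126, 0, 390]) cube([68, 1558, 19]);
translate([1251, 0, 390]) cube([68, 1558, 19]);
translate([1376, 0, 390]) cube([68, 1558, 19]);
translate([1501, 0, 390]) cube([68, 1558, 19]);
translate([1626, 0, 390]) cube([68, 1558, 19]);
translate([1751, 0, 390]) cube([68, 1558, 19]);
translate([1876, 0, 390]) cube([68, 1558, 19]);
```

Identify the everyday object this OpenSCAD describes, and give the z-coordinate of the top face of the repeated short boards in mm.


A bed frame. The slat-top height is 409 mm.

Four posts, four rails, and a row of slats — a bed frame. Slats sit on the rails at z = 232 + 158 = 390; with slat thickness 19, the top is 409 mm.


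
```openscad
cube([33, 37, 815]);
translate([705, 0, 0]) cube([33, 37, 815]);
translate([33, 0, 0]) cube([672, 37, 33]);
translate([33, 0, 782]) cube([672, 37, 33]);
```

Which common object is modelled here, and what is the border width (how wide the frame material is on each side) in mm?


A picture frame. The border width is 33 mm.

Four thin pieces enclosing a rectangular opening — a picture frame. The two full-height stiles are 815 mm tall; the top rail sits at z = 782 and is 33 mm tall, so the border above the opening is 815 − 782 = 33 mm, matching the stile x-width.


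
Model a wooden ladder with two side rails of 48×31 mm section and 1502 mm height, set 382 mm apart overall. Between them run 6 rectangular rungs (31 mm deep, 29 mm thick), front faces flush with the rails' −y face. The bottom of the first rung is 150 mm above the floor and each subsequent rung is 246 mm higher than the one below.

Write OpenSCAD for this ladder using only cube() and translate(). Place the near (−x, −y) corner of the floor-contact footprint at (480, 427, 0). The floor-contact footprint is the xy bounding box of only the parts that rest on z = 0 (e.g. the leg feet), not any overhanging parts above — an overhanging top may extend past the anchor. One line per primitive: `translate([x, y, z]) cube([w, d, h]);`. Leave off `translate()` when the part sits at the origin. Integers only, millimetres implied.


translate([480, 427, 0]) cube([48, 31, 1502]);
translate([814, 427, 0]) cube([48, 31, 1502]);
translate([528, 427, 150]) cube([286, 31, 29]);
translate([528, 427, 396]) cube([286, 31, 29]);
translate([528, 427, 642]) cube([286, 31, 29]);
translate([528, 427, 888]) cube([286, 31, 29]);
translate([528, 427, 1134]) cube([286, 31, 29]);
translate([528, 427, 1380]) cube([286, 31, 29]);


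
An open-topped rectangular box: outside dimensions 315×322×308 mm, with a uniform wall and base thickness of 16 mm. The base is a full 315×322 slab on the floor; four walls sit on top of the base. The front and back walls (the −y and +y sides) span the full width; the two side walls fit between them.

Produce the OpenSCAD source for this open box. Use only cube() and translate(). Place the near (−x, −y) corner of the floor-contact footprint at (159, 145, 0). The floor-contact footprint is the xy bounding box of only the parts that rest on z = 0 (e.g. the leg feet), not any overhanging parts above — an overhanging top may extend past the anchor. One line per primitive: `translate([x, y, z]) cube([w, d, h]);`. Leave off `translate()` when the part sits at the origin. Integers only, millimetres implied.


translate([159, 145, 0]) cube([315, 322, 16]);
translate([159, 145, 16]) cube([315, 16, 292]);
translate([159, 451, 16]) cube([315, 16, 292]);
translate([159, 161, 16]) cube([16, 290, 292]);
translate([458, 161, 16]) cube([16, 290, 292]);


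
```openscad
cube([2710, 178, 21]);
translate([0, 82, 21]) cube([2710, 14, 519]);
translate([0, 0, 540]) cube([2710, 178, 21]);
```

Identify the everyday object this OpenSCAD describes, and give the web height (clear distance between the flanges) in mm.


An I-beam. The web height is 519 mm.

Two wide flanges with a thin centred web — an I-beam. Overall 561 mm minus two 21 mm flanges gives a web of 561 − 2·21 = 519 mm.


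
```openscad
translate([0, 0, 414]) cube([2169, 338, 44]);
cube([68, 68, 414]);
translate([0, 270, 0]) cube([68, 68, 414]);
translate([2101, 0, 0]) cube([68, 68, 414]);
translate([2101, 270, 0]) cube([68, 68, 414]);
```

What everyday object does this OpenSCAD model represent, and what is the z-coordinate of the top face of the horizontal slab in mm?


A bench. The seat-top height is 458 mm.

A long slab on four corner posts — a bench. The slab sits at z = 414 with thickness 44, so the top is 414 + 44 = 458 mm.


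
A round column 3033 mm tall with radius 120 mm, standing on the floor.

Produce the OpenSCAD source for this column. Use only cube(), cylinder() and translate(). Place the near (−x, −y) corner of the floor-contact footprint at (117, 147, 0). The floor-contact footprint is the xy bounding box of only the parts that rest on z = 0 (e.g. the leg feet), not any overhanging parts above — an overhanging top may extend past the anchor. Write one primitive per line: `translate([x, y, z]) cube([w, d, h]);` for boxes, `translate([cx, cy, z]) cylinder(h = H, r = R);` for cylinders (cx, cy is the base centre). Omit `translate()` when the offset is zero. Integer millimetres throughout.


translate([237, 267, 0]) cylinder(h = 3033, r = 120);


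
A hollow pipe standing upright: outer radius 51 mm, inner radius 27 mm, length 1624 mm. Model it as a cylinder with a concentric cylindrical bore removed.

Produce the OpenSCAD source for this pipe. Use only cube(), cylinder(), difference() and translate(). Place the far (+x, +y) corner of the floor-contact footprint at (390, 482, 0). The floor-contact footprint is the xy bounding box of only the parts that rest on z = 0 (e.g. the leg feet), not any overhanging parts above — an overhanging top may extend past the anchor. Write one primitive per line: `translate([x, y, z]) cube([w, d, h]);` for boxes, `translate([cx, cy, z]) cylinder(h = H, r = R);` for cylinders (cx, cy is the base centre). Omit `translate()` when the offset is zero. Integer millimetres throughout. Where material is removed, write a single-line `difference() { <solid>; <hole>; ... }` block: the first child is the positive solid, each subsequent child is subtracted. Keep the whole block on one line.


difference() { translate([339, 431, 0]) cylinder(h = 1624, r = 51); translate([339, 431, 0]) cylinder(h = 1624, r = 27); }


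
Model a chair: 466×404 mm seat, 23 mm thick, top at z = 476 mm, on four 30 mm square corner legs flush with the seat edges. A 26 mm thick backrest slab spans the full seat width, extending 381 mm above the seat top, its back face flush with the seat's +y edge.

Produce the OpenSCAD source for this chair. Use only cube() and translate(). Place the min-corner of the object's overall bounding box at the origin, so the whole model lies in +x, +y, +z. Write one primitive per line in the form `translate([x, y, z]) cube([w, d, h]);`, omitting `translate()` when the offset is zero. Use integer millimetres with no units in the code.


translate([0, 0, 453]) cube([466, 404, 23]);
cube([30, 30, 453]);
translate([436, 0, 0]) cube([30, 30, 453]);
translate([0, 374, 0]) cube([30, 30, 453]);
translate([436, 374, 0]) cube([30, 30, 453]);
translate([0, 378, 476]) cube([466, 26, 381]);


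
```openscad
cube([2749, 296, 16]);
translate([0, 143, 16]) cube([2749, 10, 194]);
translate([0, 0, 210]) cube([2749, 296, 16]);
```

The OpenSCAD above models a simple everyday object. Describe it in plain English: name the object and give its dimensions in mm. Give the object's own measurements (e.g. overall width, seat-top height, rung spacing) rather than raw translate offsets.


An I-beam lying along x, 2749 mm long. Overall section height 226 mm. Two flanges 296 mm wide (y) and 16 mm thick, one on the floor and one at the top; a web 10 mm thick runs between them, centred on the flange width.


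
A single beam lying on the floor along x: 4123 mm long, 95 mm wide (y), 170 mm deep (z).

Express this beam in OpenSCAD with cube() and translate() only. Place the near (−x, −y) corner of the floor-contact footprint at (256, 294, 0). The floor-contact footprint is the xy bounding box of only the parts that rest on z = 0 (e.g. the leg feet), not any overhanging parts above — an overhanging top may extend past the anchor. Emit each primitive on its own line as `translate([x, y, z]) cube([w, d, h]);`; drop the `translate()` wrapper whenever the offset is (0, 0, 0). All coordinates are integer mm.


translate([256, 294, 0]) cube([4123, 95, 170]);


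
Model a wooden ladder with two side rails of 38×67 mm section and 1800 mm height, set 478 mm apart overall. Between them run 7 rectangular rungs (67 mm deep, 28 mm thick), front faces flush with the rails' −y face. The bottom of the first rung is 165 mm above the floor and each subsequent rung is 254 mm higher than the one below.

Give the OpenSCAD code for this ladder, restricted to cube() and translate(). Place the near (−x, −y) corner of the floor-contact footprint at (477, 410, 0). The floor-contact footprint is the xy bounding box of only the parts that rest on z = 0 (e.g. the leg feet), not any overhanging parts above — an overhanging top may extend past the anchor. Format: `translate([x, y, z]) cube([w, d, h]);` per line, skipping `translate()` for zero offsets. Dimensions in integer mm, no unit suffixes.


// rung span = 478 - 2*38 = 402
// rung[k] z = 165 + k*254
translate([477, 410, 0]) cube([38, 67, 1800]);
translate([917, 410, 0]) cube([38, 67, 1800]);
translate([515, 410, 165]) cube([402, 67, 28]);
translate([515, 410, 419]) cube([402, 67, 28]);
translate([515, 410, 673]) cube([402, 67, 28]);
translate([515, 410, 927]) cube([402, 67, 28]);
translate([515, 410, 1181]) cube([402, 67, 28]);
translate([515, 410, 1435]) cube([402, 67, 28]);
translate([515, 410, 1689]) cube([402, 67, 28]);


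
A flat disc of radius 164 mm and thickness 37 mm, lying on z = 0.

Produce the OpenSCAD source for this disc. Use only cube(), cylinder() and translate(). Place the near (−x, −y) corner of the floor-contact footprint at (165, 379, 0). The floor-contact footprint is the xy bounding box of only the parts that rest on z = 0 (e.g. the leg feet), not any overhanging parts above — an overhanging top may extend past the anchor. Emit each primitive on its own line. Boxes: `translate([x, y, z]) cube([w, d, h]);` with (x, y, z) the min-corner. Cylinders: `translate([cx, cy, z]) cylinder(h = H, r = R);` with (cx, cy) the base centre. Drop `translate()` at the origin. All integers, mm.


translate([329, 543, 0]) cylinder(h = 37, r = 164);


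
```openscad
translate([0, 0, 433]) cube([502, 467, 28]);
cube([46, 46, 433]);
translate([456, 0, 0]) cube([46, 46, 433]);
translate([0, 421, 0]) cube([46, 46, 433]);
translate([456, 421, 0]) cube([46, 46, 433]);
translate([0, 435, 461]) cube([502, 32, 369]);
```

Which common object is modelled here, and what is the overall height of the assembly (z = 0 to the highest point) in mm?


A chair. The overall height is 830 mm.

A slab on four corner posts with a tall panel at the back — a chair. The seat slab sits at z = 433 with thickness 28, and the 369 mm backrest starts at the seat top, so the overall height is 433 + 28 + 369 = 830 mm.


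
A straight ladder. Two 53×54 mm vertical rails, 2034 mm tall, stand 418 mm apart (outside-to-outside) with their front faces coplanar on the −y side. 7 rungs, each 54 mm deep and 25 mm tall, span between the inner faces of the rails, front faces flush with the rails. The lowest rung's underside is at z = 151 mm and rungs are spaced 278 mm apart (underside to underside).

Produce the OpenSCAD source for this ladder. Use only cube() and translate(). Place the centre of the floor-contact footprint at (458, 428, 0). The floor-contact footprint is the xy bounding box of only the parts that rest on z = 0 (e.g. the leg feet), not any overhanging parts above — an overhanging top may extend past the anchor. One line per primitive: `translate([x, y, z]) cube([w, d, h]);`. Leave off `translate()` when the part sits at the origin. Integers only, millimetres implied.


translate([249, 401, 0]) cube([53, 54, 2034]);
translate([614, 401, 0]) cube([53, 54, 2034]);
translate([302, 401, 151]) cube([312, 54, 25]);
translate([302, 401, 429]) cube([312, 54, 25]);
translate([302, 401, 707]) cube([312, 54, 25]);
translate([302, 401, 985]) cube([312, 54, 25]);
translate([302, 401, 1263]) cube([312, 54, 25]);
translate([302, 401, 1541]) cube([312, 54, 25]);
translate([302, 401, 1819]) cube([312, 54, 25]);
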